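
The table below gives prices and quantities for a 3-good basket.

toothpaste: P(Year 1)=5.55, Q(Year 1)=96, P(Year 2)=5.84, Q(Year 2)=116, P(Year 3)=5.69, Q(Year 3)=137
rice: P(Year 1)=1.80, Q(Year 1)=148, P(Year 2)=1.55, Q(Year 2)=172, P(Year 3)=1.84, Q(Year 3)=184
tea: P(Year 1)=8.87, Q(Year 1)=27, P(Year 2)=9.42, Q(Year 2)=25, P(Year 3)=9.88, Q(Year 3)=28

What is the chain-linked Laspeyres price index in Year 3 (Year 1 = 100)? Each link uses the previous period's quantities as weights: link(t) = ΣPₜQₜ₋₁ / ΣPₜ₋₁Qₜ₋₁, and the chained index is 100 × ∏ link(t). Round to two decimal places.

Link Year 1→Year 2:
ΣP(Year 2)Q(Year 1) = 5.84×96 + 1.55×148 + 9.42×27 = 560.64 + 229.4 + 254.34 = 1044.38
ΣP(Year 1)Q(Year 1) = 5.55×96 + 1.80×148 + 8.87×27 = 532.8 + 266.4 + 239.49 = 1038.69
link = 1044.38/1038.69 = 1.005478
Link Year 2→Year 3:
ΣP(Year 3)Q(Year 2) = 5.69×116 + 1.84×172 + 9.88×25 = 660.04 + 316.48 + 247 = 1223.52
ΣP(Year 2)Q(Year 2) = 5.84×116 + 1.55×172 + 9.42×25 = 677.44 + 266.6 + 235.5 = 1179.54
link = 1223.52/1179.54 = 1.037286
Chained index = 100 × 1.005478 × 1.037286 = 104.2968

104.30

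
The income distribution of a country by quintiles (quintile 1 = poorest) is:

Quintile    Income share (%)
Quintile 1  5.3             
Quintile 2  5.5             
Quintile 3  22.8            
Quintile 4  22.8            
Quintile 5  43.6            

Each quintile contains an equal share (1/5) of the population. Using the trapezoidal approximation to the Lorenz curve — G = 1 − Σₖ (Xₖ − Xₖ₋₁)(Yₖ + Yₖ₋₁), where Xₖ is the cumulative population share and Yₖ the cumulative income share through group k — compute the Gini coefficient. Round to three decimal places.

Cumulative income shares Yₖ: 0.0530, 0.1080, 0.3360, 0.5640, 1.0000
Σ (Xₖ−Xₖ₋₁)(Yₖ+Yₖ₋₁) = (1/5)(0.0530+0.0000) + (1/5)(0.1080+0.0530) + (1/5)(0.3360+0.1080) + (1/5)(0.5640+0.3360) + (1/5)(1.0000+0.5640)
  = 0.0106 + 0.0322 + 0.0888 + 0.1800 + 0.3128 = 0.6244
G = 1 − 0.6244 = 0.3756

0.376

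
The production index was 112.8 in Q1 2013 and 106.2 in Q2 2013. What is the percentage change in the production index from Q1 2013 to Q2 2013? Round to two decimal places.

-5.85%

Change = (106.2 − 112.8) / 112.8 × 100
       = -6.6 / 112.8 × 100 = -5.8511%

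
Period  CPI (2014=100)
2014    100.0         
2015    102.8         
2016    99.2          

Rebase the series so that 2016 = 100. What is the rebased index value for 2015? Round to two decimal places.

103.63

Rebased(2015) = 102.8 / 99.2 × 100 = 103.6290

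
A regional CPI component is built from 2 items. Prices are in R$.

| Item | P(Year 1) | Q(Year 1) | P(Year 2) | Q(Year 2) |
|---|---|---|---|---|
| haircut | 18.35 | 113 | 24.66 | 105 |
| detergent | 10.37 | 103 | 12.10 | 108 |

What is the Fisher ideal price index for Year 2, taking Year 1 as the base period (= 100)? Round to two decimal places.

Laspeyres component (base-period weights):
ΣP(Year 2)Q(Year 1) = 24.66×113 + 12.10×103 = 2786.58 + 1246.3 = 4032.88
ΣP(Year 1)Q(Year 1) = 18.35×113 + 10.37×103 = 2073.55 + 1068.11 = 3141.66
L = 4032.88 / 3141.66 × 100 = 128.3678
Paasche component (current-period weights):
ΣP(Year 2)Q(Year 2) = 24.66×105 + 12.10×108 = 2589.3 + 1306.8 = 3896.1
ΣP(Year 1)Q(Year 2) = 18.35×105 + 10.37×108 = 1926.75 + 1119.96 = 3046.71
P = 3896.1 / 3046.71 × 100 = 127.8789
Fisher = √(L × P) = √(128.3678 × 127.8789) = 128.1231

128.12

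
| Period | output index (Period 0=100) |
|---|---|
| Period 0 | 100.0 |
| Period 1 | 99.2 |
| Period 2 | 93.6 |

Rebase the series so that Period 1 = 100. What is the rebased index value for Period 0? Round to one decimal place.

100.8

Rebased(Period 0) = 100.0 / 99.2 × 100 = 100.8065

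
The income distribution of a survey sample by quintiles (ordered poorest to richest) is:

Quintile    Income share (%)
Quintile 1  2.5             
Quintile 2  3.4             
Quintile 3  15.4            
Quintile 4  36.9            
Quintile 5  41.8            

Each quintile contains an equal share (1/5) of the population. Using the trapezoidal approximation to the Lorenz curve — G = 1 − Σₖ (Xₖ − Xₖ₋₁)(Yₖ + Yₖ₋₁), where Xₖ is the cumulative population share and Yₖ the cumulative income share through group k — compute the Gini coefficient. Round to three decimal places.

0.448

Cumulative income shares Yₖ: 0.0250, 0.0590, 0.2130, 0.5820, 1.0000
Σ (Xₖ−Xₖ₋₁)(Yₖ+Yₖ₋₁) = (1/5)(0.0250+0.0000) + (1/5)(0.0590+0.0250) + (1/5)(0.2130+0.0590) + (1/5)(0.5820+0.2130) + (1/5)(1.0000+0.5820)
  = 0.0050 + 0.0168 + 0.0544 + 0.1590 + 0.3164 = 0.5516
G = 1 − 0.5516 = 0.4484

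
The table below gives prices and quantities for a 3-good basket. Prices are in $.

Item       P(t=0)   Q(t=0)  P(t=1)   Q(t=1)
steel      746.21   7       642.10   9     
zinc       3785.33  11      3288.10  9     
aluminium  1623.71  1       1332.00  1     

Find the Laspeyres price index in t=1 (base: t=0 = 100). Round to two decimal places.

86.61

Laspeyres price index uses base-period quantities as weights.
ΣP(t=1)·Q(t=0) = 642.10×7 + 3288.10×11 + 1332.00×1 = 4494.7 + 36169.1 + 1332 = 41995.8
ΣP(t=0)·Q(t=0) = 746.21×7 + 3785.33×11 + 1623.71×1 = 5223.47 + 41638.63 + 1623.71 = 48485.81
Index = 41995.8 / 48485.81 × 100 = 86.6146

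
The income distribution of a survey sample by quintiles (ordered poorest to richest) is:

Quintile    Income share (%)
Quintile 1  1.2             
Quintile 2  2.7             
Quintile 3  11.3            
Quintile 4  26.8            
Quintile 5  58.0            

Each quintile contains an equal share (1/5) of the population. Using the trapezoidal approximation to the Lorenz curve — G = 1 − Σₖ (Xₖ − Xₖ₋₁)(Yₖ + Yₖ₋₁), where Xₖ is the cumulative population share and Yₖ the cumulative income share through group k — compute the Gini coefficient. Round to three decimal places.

0.551

Cumulative income shares Yₖ: 0.0120, 0.0390, 0.1520, 0.4200, 1.0000
Σ (Xₖ−Xₖ₋₁)(Yₖ+Yₖ₋₁) = (1/5)(0.0120+0.0000) + (1/5)(0.0390+0.0120) + (1/5)(0.1520+0.0390) + (1/5)(0.4200+0.1520) + (1/5)(1.0000+0.4200)
  = 0.0024 + 0.0102 + 0.0382 + 0.1144 + 0.2840 = 0.4492
G = 1 − 0.4492 = 0.5508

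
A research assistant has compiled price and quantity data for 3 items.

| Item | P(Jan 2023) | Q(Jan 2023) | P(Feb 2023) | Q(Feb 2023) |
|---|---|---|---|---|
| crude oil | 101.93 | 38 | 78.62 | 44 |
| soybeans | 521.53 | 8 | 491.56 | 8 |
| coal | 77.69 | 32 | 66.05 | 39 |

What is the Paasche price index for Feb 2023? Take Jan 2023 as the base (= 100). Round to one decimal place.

Paasche price index uses current-period quantities as weights.
ΣP(Feb 2023)·Q(Feb 2023) = 78.62×44 + 491.56×8 + 66.05×39 = 3459.28 + 3932.48 + 2575.95 = 9967.71
ΣP(Jan 2023)·Q(Feb 2023) = 101.93×44 + 521.53×8 + 77.69×39 = 4484.92 + 4172.24 + 3029.91 = 11687.07
Index = 9967.71 / 11687.07 × 100 = 85.2884

85.3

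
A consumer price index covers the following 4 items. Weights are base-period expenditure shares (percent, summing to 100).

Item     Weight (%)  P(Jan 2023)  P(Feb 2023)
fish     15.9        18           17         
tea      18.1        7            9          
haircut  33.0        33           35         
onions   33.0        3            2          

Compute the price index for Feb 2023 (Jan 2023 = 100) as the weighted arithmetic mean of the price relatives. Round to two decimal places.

fish: 15.9 × (17/18) = 15.9 × 0.944444 = 15.0167
tea: 18.1 × (9/7) = 18.1 × 1.285714 = 23.2714
haircut: 33.0 × (35/33) = 33.0 × 1.060606 = 35.0000
onions: 33.0 × (2/3) = 33.0 × 0.666667 = 22.0000
Index = Σ wᵢ·(p₁ᵢ/p₀ᵢ) = 15.0167 + 23.2714 + 35.0000 + 22.0000 = 95.2881

95.29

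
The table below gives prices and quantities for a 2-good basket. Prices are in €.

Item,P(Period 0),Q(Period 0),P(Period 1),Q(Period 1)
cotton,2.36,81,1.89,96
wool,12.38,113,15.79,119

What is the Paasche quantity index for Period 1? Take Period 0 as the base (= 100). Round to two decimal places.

Paasche quantity index uses current-period prices as weights.
ΣP(Period 1)·Q(Period 1) = 1.89×96 + 15.79×119 = 181.44 + 1879.01 = 2060.45
ΣP(Period 1)·Q(Period 0) = 1.89×81 + 15.79×113 = 153.09 + 1784.27 = 1937.36
Index = 2060.45 / 1937.36 × 100 = 106.3535

106.35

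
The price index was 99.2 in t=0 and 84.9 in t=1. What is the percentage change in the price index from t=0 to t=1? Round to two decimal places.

Change = (84.9 − 99.2) / 99.2 × 100
       = -14.3 / 99.2 × 100 = -14.4153%

-14.42%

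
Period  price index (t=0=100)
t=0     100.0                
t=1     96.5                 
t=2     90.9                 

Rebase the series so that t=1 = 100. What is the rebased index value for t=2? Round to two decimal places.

94.20

Rebased(t=2) = 90.9 / 96.5 × 100 = 94.1969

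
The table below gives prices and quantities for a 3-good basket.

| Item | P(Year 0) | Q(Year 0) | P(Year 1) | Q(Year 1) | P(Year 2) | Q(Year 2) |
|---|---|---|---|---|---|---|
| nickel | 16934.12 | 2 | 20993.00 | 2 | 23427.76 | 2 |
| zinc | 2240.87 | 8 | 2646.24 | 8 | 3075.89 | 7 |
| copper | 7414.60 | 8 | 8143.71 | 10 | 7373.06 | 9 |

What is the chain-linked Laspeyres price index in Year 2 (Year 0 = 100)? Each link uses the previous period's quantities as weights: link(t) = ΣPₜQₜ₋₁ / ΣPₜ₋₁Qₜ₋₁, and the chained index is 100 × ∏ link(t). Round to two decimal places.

115.95

Link Year 0→Year 1:
ΣP(Year 1)Q(Year 0) = 20993.00×2 + 2646.24×8 + 8143.71×8 = 41986 + 21169.92 + 65149.68 = 128305.6
ΣP(Year 0)Q(Year 0) = 16934.12×2 + 2240.87×8 + 7414.60×8 = 33868.24 + 17926.96 + 59316.8 = 111112
link = 128305.6/111112 = 1.154741
Link Year 1→Year 2:
ΣP(Year 2)Q(Year 1) = 23427.76×2 + 3075.89×8 + 7373.06×10 = 46855.52 + 24607.12 + 73730.6 = 145193.24
ΣP(Year 1)Q(Year 1) = 20993.00×2 + 2646.24×8 + 8143.71×10 = 41986 + 21169.92 + 81437.1 = 144593.02
link = 145193.24/144593.02 = 1.004151
Chained index = 100 × 1.154741 × 1.004151 = 115.9535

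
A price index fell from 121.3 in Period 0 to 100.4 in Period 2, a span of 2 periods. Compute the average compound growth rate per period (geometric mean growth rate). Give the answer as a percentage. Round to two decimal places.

-9.02%

Growth factor = (100.4/121.3)^(1/2) = (0.827700)^(1/2) = 0.909780
Growth rate = 0.909780 − 1 = -0.090220 = -9.0220%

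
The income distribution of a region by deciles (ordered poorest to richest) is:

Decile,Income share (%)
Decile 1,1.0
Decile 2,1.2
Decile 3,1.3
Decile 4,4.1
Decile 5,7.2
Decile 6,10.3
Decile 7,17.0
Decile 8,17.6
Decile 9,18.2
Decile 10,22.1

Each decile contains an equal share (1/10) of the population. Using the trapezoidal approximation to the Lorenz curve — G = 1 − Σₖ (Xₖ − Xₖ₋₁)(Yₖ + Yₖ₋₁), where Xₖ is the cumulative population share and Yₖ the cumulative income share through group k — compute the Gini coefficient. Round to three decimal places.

0.432

Cumulative income shares Yₖ: 0.0100, 0.0220, 0.0350, 0.0760, 0.1480, 0.2510, 0.4210, 0.5970, 0.7790, 1.0000
Σ (Xₖ−Xₖ₋₁)(Yₖ+Yₖ₋₁) = (1/10)(0.0100+0.0000) + (1/10)(0.0220+0.0100) + (1/10)(0.0350+0.0220) + (1/10)(0.0760+0.0350) + (1/10)(0.1480+0.0760) + (1/10)(0.2510+0.1480) + (1/10)(0.4210+0.2510) + (1/10)(0.5970+0.4210) + (1/10)(0.7790+0.5970) + (1/10)(1.0000+0.7790)
  = 0.0010 + 0.0032 + 0.0057 + 0.0111 + 0.0224 + 0.0399 + 0.0672 + 0.1018 + 0.1376 + 0.1779 = 0.5678
G = 1 − 0.5678 = 0.4322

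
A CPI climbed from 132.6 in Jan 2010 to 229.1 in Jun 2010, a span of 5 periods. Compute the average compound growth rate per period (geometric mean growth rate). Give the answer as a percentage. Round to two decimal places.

11.56%

Growth factor = (229.1/132.6)^(1/5) = (1.727753)^(1/5) = 1.115569
Growth rate = 1.115569 − 1 = 0.115569 = 11.5569%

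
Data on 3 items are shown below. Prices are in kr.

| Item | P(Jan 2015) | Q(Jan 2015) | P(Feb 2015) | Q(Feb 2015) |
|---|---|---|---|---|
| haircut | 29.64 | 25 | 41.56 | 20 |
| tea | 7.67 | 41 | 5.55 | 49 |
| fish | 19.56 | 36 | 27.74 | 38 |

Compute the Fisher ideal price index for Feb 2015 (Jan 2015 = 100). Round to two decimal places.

Laspeyres component (base-period weights):
ΣP(Feb 2015)Q(Jan 2015) = 41.56×25 + 5.55×41 + 27.74×36 = 1039 + 227.55 + 998.64 = 2265.19
ΣP(Jan 2015)Q(Jan 2015) = 29.64×25 + 7.67×41 + 19.56×36 = 741 + 314.47 + 704.16 = 1759.63
L = 2265.19 / 1759.63 × 100 = 128.7310
Paasche component (current-period weights):
ΣP(Feb 2015)Q(Feb 2015) = 41.56×20 + 5.55×49 + 27.74×38 = 831.2 + 271.95 + 1054.12 = 2157.27
ΣP(Jan 2015)Q(Feb 2015) = 29.64×20 + 7.67×49 + 19.56×38 = 592.8 + 375.83 + 743.28 = 1711.91
P = 2157.27 / 1711.91 × 100 = 126.0154
Fisher = √(L × P) = √(128.7310 × 126.0154) = 127.3660

127.37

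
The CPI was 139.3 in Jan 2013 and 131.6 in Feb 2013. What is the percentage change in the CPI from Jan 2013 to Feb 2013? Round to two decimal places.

-5.53%

Change = (131.6 − 139.3) / 139.3 × 100
       = -7.7 / 139.3 × 100 = -5.5276%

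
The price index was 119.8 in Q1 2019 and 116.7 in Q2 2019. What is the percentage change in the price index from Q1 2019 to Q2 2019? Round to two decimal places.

-2.59%

Change = (116.7 − 119.8) / 119.8 × 100
       = -3.1 / 119.8 × 100 = -2.5876%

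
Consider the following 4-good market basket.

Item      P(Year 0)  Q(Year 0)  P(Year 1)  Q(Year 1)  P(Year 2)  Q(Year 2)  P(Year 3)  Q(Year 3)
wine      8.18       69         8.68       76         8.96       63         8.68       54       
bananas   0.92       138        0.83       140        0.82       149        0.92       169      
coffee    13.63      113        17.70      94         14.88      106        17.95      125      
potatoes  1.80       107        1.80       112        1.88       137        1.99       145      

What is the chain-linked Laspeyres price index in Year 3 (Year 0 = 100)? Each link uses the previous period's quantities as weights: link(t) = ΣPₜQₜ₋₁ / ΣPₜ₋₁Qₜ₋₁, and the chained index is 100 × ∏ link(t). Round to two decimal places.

Link Year 0→Year 1:
ΣP(Year 1)Q(Year 0) = 8.68×69 + 0.83×138 + 17.70×113 + 1.80×107 = 598.92 + 114.54 + 2000.1 + 192.6 = 2906.16
ΣP(Year 0)Q(Year 0) = 8.18×69 + 0.92×138 + 13.63×113 + 1.80×107 = 564.42 + 126.96 + 1540.19 + 192.6 = 2424.17
link = 2906.16/2424.17 = 1.198827
Link Year 1→Year 2:
ΣP(Year 2)Q(Year 1) = 8.96×76 + 0.82×140 + 14.88×94 + 1.88×112 = 680.96 + 114.8 + 1398.72 + 210.56 = 2405.04
ΣP(Year 1)Q(Year 1) = 8.68×76 + 0.83×140 + 17.70×94 + 1.80×112 = 659.68 + 116.2 + 1663.8 + 201.6 = 2641.28
link = 2405.04/2641.28 = 0.910559
Link Year 2→Year 3:
ΣP(Year 3)Q(Year 2) = 8.68×63 + 0.92×149 + 17.95×106 + 1.99×137 = 546.84 + 137.08 + 1902.7 + 272.63 = 2859.25
ΣP(Year 2)Q(Year 2) = 8.96×63 + 0.82×149 + 14.88×106 + 1.88×137 = 564.48 + 122.18 + 1577.28 + 257.56 = 2521.5
link = 2859.25/2521.5 = 1.133948
Chained index = 100 × 1.198827 × 0.910559 × 1.133948 = 123.7820

123.78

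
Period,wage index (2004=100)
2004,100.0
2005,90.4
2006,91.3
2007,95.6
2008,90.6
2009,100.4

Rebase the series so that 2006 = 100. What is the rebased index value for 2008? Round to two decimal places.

99.23

Rebased(2008) = 90.6 / 91.3 × 100 = 99.2333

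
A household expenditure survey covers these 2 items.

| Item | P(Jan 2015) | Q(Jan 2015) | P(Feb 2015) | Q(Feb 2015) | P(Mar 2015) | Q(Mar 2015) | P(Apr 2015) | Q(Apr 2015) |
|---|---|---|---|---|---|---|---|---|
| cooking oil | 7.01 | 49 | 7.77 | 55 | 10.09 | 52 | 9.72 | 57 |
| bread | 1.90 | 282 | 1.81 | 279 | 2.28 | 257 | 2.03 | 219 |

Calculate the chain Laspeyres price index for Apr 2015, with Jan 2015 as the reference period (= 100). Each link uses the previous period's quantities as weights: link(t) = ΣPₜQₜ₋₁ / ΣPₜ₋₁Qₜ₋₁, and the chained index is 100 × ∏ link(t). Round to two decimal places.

Link Jan 2015→Feb 2015:
ΣP(Feb 2015)Q(Jan 2015) = 7.77×49 + 1.81×282 = 380.73 + 510.42 = 891.15
ΣP(Jan 2015)Q(Jan 2015) = 7.01×49 + 1.90×282 = 343.49 + 535.8 = 879.29
link = 891.15/879.29 = 1.013488
Link Feb 2015→Mar 2015:
ΣP(Mar 2015)Q(Feb 2015) = 10.09×55 + 2.28×279 = 554.95 + 636.12 = 1191.07
ΣP(Feb 2015)Q(Feb 2015) = 7.77×55 + 1.81×279 = 427.35 + 504.99 = 932.34
link = 1191.07/932.34 = 1.277506
Link Mar 2015→Apr 2015:
ΣP(Apr 2015)Q(Mar 2015) = 9.72×52 + 2.03×257 = 505.44 + 521.71 = 1027.15
ΣP(Mar 2015)Q(Mar 2015) = 10.09×52 + 2.28×257 = 524.68 + 585.96 = 1110.64
link = 1027.15/1110.64 = 0.924827
Chained index = 100 × 1.013488 × 1.277506 × 0.924827 = 119.7408

119.74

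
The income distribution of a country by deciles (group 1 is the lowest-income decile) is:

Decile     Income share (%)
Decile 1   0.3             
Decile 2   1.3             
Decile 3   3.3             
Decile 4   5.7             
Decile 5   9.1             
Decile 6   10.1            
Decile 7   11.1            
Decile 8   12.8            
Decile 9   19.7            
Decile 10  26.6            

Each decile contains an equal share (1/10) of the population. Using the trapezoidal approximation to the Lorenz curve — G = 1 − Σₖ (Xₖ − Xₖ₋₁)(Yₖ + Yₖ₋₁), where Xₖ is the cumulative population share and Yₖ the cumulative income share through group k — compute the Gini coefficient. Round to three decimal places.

0.430

Cumulative income shares Yₖ: 0.0030, 0.0160, 0.0490, 0.1060, 0.1970, 0.2980, 0.4090, 0.5370, 0.7340, 1.0000
Σ (Xₖ−Xₖ₋₁)(Yₖ+Yₖ₋₁) = (1/10)(0.0030+0.0000) + (1/10)(0.0160+0.0030) + (1/10)(0.0490+0.0160) + (1/10)(0.1060+0.0490) + (1/10)(0.1970+0.1060) + (1/10)(0.2980+0.1970) + (1/10)(0.4090+0.2980) + (1/10)(0.5370+0.4090) + (1/10)(0.7340+0.5370) + (1/10)(1.0000+0.7340)
  = 0.0003 + 0.0019 + 0.0065 + 0.0155 + 0.0303 + 0.0495 + 0.0707 + 0.0946 + 0.1271 + 0.1734 = 0.5698
G = 1 − 0.5698 = 0.4302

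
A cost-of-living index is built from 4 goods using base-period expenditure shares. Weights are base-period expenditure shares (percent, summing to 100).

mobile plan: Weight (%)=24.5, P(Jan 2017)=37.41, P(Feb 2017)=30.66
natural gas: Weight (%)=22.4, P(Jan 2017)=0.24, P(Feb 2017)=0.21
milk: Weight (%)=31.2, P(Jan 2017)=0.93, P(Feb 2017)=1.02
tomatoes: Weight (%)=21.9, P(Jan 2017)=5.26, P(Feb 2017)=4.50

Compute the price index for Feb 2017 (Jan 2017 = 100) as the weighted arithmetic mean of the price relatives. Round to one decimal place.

mobile plan: 24.5 × (30.66/37.41) = 24.5 × 0.819567 = 20.0794
natural gas: 22.4 × (0.21/0.24) = 22.4 × 0.875000 = 19.6000
milk: 31.2 × (1.02/0.93) = 31.2 × 1.096774 = 34.2194
tomatoes: 21.9 × (4.50/5.26) = 21.9 × 0.855513 = 18.7357
Index = Σ wᵢ·(p₁ᵢ/p₀ᵢ) = 20.0794 + 19.6000 + 34.2194 + 18.7357 = 92.6345

92.6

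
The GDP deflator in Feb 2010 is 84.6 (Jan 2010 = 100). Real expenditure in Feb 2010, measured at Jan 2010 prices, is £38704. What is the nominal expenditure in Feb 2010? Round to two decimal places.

32743.58

Nominal = Real × (Index/100) = 38704 × (84.6/100)
        = 38704 × 0.846 = 32743.5840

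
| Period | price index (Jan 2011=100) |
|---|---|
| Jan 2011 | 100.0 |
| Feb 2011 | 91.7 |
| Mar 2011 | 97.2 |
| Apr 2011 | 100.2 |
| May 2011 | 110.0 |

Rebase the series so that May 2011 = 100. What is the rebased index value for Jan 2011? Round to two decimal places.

Rebased(Jan 2011) = 100.0 / 110.0 × 100 = 90.9091

90.91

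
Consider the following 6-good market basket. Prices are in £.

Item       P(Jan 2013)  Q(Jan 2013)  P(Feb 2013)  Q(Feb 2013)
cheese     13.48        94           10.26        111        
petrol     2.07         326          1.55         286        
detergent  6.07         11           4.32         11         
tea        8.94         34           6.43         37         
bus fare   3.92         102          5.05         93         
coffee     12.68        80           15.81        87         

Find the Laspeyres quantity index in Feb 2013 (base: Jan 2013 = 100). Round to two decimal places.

Laspeyres quantity index uses base-period prices as weights.
ΣP(Jan 2013)·Q(Feb 2013) = 13.48×111 + 2.07×286 + 6.07×11 + 8.94×37 + 3.92×93 + 12.68×87 = 1496.28 + 592.02 + 66.77 + 330.78 + 364.56 + 1103.16 = 3953.57
ΣP(Jan 2013)·Q(Jan 2013) = 13.48×94 + 2.07×326 + 6.07×11 + 8.94×34 + 3.92×102 + 12.68×80 = 1267.12 + 674.82 + 66.77 + 303.96 + 399.84 + 1014.4 = 3726.91
Index = 3953.57 / 3726.91 × 100 = 106.0817

106.08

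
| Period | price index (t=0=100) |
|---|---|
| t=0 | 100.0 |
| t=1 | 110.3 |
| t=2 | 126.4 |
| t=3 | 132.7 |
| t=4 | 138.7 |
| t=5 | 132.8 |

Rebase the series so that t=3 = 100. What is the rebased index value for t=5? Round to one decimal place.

Rebased(t=5) = 132.8 / 132.7 × 100 = 100.0754

100.1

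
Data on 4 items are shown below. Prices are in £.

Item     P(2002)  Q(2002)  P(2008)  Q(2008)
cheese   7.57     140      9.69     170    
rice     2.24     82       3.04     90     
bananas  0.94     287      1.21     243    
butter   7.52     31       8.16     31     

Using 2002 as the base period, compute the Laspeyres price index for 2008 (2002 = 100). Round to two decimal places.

126.32

Laspeyres price index uses base-period quantities as weights.
ΣP(2008)·Q(2002) = 9.69×140 + 3.04×82 + 1.21×287 + 8.16×31 = 1356.6 + 249.28 + 347.27 + 252.96 = 2206.11
ΣP(2002)·Q(2002) = 7.57×140 + 2.24×82 + 0.94×287 + 7.52×31 = 1059.8 + 183.68 + 269.78 + 233.12 = 1746.38
Index = 2206.11 / 1746.38 × 100 = 126.3247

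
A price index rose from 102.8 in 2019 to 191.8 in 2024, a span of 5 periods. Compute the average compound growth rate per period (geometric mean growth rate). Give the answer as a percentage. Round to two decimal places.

Growth factor = (191.8/102.8)^(1/5) = (1.865759)^(1/5) = 1.132847
Growth rate = 1.132847 − 1 = 0.132847 = 13.2847%

13.28%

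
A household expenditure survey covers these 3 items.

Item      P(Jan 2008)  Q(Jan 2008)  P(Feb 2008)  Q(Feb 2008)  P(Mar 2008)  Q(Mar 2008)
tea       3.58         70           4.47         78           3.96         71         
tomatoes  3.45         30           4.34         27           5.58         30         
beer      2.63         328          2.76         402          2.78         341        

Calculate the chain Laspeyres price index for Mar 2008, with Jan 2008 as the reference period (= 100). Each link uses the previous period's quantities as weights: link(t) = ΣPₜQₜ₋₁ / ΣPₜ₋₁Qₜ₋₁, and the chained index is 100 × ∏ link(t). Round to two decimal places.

110.94

Link Jan 2008→Feb 2008:
ΣP(Feb 2008)Q(Jan 2008) = 4.47×70 + 4.34×30 + 2.76×328 = 312.9 + 130.2 + 905.28 = 1348.38
ΣP(Jan 2008)Q(Jan 2008) = 3.58×70 + 3.45×30 + 2.63×328 = 250.6 + 103.5 + 862.64 = 1216.74
link = 1348.38/1216.74 = 1.108191
Link Feb 2008→Mar 2008:
ΣP(Mar 2008)Q(Feb 2008) = 3.96×78 + 5.58×27 + 2.78×402 = 308.88 + 150.66 + 1117.56 = 1577.1
ΣP(Feb 2008)Q(Feb 2008) = 4.47×78 + 4.34×27 + 2.76×402 = 348.66 + 117.18 + 1109.52 = 1575.36
link = 1577.1/1575.36 = 1.001105
Chained index = 100 × 1.108191 × 1.001105 = 110.9415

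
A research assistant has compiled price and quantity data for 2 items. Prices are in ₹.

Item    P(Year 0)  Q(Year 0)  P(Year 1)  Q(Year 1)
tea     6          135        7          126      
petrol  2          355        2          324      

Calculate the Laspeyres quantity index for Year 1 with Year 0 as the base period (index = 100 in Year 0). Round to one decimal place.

Laspeyres quantity index uses base-period prices as weights.
ΣP(Year 0)·Q(Year 1) = 6×126 + 2×324 = 756 + 648 = 1404
ΣP(Year 0)·Q(Year 0) = 6×135 + 2×355 = 810 + 710 = 1520
Index = 1404 / 1520 × 100 = 92.3684

92.4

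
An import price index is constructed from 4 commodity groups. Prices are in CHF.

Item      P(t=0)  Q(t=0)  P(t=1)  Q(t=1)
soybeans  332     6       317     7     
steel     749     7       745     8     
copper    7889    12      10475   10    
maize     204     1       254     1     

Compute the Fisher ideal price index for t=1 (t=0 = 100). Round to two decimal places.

129.90

Laspeyres component (base-period weights):
ΣP(t=1)Q(t=0) = 317×6 + 745×7 + 10475×12 + 254×1 = 1902 + 5215 + 125700 + 254 = 133071
ΣP(t=0)Q(t=0) = 332×6 + 749×7 + 7889×12 + 204×1 = 1992 + 5243 + 94668 + 204 = 102107
L = 133071 / 102107 × 100 = 130.3251
Paasche component (current-period weights):
ΣP(t=1)Q(t=1) = 317×7 + 745×8 + 10475×10 + 254×1 = 2219 + 5960 + 104750 + 254 = 113183
ΣP(t=0)Q(t=1) = 332×7 + 749×8 + 7889×10 + 204×1 = 2324 + 5992 + 78890 + 204 = 87410
P = 113183 / 87410 × 100 = 129.4852
Fisher = √(L × P) = √(130.3251 × 129.4852) = 129.9044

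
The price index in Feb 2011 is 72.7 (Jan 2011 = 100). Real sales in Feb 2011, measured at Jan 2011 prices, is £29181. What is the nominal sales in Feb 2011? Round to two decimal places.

Nominal = Real × (Index/100) = 29181 × (72.7/100)
        = 29181 × 0.727 = 21214.5870

21214.59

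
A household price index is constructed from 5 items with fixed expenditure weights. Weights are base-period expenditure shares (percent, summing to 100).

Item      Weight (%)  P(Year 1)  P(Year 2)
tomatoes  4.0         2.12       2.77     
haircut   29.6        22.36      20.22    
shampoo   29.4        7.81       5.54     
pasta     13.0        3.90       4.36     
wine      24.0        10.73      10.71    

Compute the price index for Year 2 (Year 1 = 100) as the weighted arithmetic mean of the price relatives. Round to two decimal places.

91.34

tomatoes: 4.0 × (2.77/2.12) = 4.0 × 1.306604 = 5.2264
haircut: 29.6 × (20.22/22.36) = 29.6 × 0.904293 = 26.7671
shampoo: 29.4 × (5.54/7.81) = 29.4 × 0.709347 = 20.8548
pasta: 13.0 × (4.36/3.90) = 13.0 × 1.117949 = 14.5333
wine: 24.0 × (10.71/10.73) = 24.0 × 0.998136 = 23.9553
Index = Σ wᵢ·(p₁ᵢ/p₀ᵢ) = 5.2264 + 26.7671 + 20.8548 + 14.5333 + 23.9553 = 91.3369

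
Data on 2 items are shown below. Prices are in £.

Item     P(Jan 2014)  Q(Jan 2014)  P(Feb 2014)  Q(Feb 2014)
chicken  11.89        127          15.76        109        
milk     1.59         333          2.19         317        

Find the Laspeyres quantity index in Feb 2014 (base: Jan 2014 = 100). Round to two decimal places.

88.26

Laspeyres quantity index uses base-period prices as weights.
ΣP(Jan 2014)·Q(Feb 2014) = 11.89×109 + 1.59×317 = 1296.01 + 504.03 = 1800.04
ΣP(Jan 2014)·Q(Jan 2014) = 11.89×127 + 1.59×333 = 1510.03 + 529.47 = 2039.5
Index = 1800.04 / 2039.5 × 100 = 88.2589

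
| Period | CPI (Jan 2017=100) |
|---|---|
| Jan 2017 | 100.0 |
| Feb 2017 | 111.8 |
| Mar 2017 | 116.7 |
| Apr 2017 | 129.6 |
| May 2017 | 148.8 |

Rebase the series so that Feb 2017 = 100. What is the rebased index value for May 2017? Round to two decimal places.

133.09

Rebased(May 2017) = 148.8 / 111.8 × 100 = 133.0948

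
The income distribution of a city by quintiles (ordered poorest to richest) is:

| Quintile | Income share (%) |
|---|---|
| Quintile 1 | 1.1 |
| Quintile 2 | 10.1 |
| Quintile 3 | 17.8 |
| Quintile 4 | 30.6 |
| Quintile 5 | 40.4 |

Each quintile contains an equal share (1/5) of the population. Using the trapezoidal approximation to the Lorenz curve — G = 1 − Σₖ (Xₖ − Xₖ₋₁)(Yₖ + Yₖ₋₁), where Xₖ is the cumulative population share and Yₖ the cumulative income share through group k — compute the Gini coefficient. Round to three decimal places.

0.396

Cumulative income shares Yₖ: 0.0110, 0.1120, 0.2900, 0.5960, 1.0000
Σ (Xₖ−Xₖ₋₁)(Yₖ+Yₖ₋₁) = (1/5)(0.0110+0.0000) + (1/5)(0.1120+0.0110) + (1/5)(0.2900+0.1120) + (1/5)(0.5960+0.2900) + (1/5)(1.0000+0.5960)
  = 0.0022 + 0.0246 + 0.0804 + 0.1772 + 0.3192 = 0.6036
G = 1 − 0.6036 = 0.3964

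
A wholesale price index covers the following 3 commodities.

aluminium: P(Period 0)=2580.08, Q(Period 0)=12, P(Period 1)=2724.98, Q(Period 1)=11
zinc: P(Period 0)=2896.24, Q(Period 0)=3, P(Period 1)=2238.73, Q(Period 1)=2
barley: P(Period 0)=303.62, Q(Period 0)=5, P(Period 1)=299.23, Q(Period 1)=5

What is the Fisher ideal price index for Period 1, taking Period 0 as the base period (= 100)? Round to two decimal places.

Laspeyres component (base-period weights):
ΣP(Period 1)Q(Period 0) = 2724.98×12 + 2238.73×3 + 299.23×5 = 32699.76 + 6716.19 + 1496.15 = 40912.1
ΣP(Period 0)Q(Period 0) = 2580.08×12 + 2896.24×3 + 303.62×5 = 30960.96 + 8688.72 + 1518.1 = 41167.78
L = 40912.1 / 41167.78 × 100 = 99.3789
Paasche component (current-period weights):
ΣP(Period 1)Q(Period 1) = 2724.98×11 + 2238.73×2 + 299.23×5 = 29974.78 + 4477.46 + 1496.15 = 35948.39
ΣP(Period 0)Q(Period 1) = 2580.08×11 + 2896.24×2 + 303.62×5 = 28380.88 + 5792.48 + 1518.1 = 35691.46
P = 35948.39 / 35691.46 × 100 = 100.7199
Fisher = √(L × P) = √(99.3789 × 100.7199) = 100.0472

100.05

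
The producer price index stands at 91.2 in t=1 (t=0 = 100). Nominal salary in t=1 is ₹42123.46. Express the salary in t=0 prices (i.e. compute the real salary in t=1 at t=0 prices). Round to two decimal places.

Real = Nominal ÷ (Index/100) = 42123.46 ÷ (91.2/100)
     = 42123.46 ÷ 0.912 = 46188.0044

46188.00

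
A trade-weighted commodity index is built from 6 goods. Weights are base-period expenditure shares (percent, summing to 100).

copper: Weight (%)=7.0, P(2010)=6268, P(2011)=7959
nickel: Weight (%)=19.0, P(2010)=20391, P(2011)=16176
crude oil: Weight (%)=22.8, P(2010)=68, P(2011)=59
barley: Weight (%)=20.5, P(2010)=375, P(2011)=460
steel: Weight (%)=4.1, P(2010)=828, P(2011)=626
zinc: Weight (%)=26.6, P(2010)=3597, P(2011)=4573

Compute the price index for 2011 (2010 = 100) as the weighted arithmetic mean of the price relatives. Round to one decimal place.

copper: 7.0 × (7959/6268) = 7.0 × 1.269783 = 8.8885
nickel: 19.0 × (16176/20391) = 19.0 × 0.793291 = 15.0725
crude oil: 22.8 × (59/68) = 22.8 × 0.867647 = 19.7824
barley: 20.5 × (460/375) = 20.5 × 1.226667 = 25.1467
steel: 4.1 × (626/828) = 4.1 × 0.756039 = 3.0998
zinc: 26.6 × (4573/3597) = 26.6 × 1.271337 = 33.8176
Index = Σ wᵢ·(p₁ᵢ/p₀ᵢ) = 8.8885 + 15.0725 + 19.7824 + 25.1467 + 3.0998 + 33.8176 = 105.8074

105.8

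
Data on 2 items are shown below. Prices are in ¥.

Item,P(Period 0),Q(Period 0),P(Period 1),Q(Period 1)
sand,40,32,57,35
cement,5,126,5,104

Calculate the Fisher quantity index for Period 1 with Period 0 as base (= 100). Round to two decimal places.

101.50

Laspeyres component (base-period weights):
ΣP(Period 0)Q(Period 1) = 40×35 + 5×104 = 1400 + 520 = 1920
ΣP(Period 0)Q(Period 0) = 40×32 + 5×126 = 1280 + 630 = 1910
L = 1920 / 1910 × 100 = 100.5236
Paasche component (current-period weights):
ΣP(Period 1)Q(Period 1) = 57×35 + 5×104 = 1995 + 520 = 2515
ΣP(Period 1)Q(Period 0) = 57×32 + 5×126 = 1824 + 630 = 2454
P = 2515 / 2454 × 100 = 102.4857
Fisher = √(L × P) = √(100.5236 × 102.4857) = 101.4999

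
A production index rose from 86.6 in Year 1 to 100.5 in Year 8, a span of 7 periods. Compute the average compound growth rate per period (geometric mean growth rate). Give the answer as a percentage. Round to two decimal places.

Growth factor = (100.5/86.6)^(1/7) = (1.160508)^(1/7) = 1.021493
Growth rate = 1.021493 − 1 = 0.021493 = 2.1493%

2.15%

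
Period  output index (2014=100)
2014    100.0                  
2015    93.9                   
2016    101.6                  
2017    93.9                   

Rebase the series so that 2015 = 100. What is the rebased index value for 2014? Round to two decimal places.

106.50

Rebased(2014) = 100.0 / 93.9 × 100 = 106.4963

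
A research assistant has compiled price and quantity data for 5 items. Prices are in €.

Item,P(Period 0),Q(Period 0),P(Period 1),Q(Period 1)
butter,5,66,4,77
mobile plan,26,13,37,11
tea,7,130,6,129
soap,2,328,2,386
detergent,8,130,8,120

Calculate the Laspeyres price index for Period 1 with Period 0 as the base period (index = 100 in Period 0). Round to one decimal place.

Laspeyres price index uses base-period quantities as weights.
ΣP(Period 1)·Q(Period 0) = 4×66 + 37×13 + 6×130 + 2×328 + 8×130 = 264 + 481 + 780 + 656 + 1040 = 3221
ΣP(Period 0)·Q(Period 0) = 5×66 + 26×13 + 7×130 + 2×328 + 8×130 = 330 + 338 + 910 + 656 + 1040 = 3274
Index = 3221 / 3274 × 100 = 98.3812

98.4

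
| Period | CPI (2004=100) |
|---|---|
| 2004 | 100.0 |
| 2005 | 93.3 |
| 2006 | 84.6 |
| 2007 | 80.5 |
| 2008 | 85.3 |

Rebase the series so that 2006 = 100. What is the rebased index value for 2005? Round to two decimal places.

Rebased(2005) = 93.3 / 84.6 × 100 = 110.2837

110.28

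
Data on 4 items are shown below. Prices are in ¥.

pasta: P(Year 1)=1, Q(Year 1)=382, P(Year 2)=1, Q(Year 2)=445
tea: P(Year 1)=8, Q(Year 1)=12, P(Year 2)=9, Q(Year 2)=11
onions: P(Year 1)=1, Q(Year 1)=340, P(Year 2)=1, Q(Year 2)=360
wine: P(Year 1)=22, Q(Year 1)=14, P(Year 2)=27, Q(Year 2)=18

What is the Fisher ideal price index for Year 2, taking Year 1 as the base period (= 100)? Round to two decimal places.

Laspeyres component (base-period weights):
ΣP(Year 2)Q(Year 1) = 1×382 + 9×12 + 1×340 + 27×14 = 382 + 108 + 340 + 378 = 1208
ΣP(Year 1)Q(Year 1) = 1×382 + 8×12 + 1×340 + 22×14 = 382 + 96 + 340 + 308 = 1126
L = 1208 / 1126 × 100 = 107.2824
Paasche component (current-period weights):
ΣP(Year 2)Q(Year 2) = 1×445 + 9×11 + 1×360 + 27×18 = 445 + 99 + 360 + 486 = 1390
ΣP(Year 1)Q(Year 2) = 1×445 + 8×11 + 1×360 + 22×18 = 445 + 88 + 360 + 396 = 1289
P = 1390 / 1289 × 100 = 107.8355
Fisher = √(L × P) = √(107.2824 × 107.8355) = 107.5586

107.56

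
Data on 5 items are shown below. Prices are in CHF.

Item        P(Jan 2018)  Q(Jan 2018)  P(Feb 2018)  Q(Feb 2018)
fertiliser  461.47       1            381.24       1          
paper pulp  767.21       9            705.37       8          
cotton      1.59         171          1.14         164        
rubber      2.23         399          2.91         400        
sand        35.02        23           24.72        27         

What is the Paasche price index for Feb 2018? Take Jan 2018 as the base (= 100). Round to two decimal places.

92.47

Paasche price index uses current-period quantities as weights.
ΣP(Feb 2018)·Q(Feb 2018) = 381.24×1 + 705.37×8 + 1.14×164 + 2.91×400 + 24.72×27 = 381.24 + 5642.96 + 186.96 + 1164 + 667.44 = 8042.6
ΣP(Jan 2018)·Q(Feb 2018) = 461.47×1 + 767.21×8 + 1.59×164 + 2.23×400 + 35.02×27 = 461.47 + 6137.68 + 260.76 + 892 + 945.54 = 8697.45
Index = 8042.6 / 8697.45 × 100 = 92.4708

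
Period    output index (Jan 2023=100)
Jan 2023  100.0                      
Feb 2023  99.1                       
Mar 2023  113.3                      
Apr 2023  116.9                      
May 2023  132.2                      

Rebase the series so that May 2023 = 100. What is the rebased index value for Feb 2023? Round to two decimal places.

Rebased(Feb 2023) = 99.1 / 132.2 × 100 = 74.9622

74.96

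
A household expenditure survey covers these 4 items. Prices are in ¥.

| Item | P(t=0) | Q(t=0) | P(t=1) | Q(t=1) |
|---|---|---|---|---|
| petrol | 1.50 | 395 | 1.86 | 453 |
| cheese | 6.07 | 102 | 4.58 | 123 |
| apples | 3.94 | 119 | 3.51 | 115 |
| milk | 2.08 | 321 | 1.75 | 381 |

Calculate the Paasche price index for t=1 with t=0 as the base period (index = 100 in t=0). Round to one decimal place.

92.7

Paasche price index uses current-period quantities as weights.
ΣP(t=1)·Q(t=1) = 1.86×453 + 4.58×123 + 3.51×115 + 1.75×381 = 842.58 + 563.34 + 403.65 + 666.75 = 2476.32
ΣP(t=0)·Q(t=1) = 1.50×453 + 6.07×123 + 3.94×115 + 2.08×381 = 679.5 + 746.61 + 453.1 + 792.48 = 2671.69
Index = 2476.32 / 2671.69 × 100 = 92.6874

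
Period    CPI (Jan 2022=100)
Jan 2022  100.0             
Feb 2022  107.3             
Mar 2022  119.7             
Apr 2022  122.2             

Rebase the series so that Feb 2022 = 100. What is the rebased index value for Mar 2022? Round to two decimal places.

Rebased(Mar 2022) = 119.7 / 107.3 × 100 = 111.5564

111.56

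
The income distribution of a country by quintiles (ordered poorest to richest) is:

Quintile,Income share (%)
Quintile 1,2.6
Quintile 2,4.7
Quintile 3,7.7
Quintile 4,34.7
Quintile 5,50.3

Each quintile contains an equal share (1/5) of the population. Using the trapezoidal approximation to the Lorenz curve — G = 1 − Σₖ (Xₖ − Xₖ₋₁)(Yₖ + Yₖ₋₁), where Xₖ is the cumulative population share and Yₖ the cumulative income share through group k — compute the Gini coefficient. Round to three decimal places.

Cumulative income shares Yₖ: 0.0260, 0.0730, 0.1500, 0.4970, 1.0000
Σ (Xₖ−Xₖ₋₁)(Yₖ+Yₖ₋₁) = (1/5)(0.0260+0.0000) + (1/5)(0.0730+0.0260) + (1/5)(0.1500+0.0730) + (1/5)(0.4970+0.1500) + (1/5)(1.0000+0.4970)
  = 0.0052 + 0.0198 + 0.0446 + 0.1294 + 0.2994 = 0.4984
G = 1 − 0.4984 = 0.5016

0.502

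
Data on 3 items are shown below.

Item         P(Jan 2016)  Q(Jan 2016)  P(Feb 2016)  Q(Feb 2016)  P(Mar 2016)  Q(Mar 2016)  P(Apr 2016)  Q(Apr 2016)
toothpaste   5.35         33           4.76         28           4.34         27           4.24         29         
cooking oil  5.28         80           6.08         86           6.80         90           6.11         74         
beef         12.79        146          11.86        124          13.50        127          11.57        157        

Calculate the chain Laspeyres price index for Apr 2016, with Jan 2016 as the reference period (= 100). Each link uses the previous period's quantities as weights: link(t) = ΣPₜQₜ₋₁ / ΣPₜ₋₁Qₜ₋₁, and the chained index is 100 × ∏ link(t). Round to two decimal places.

94.11

Link Jan 2016→Feb 2016:
ΣP(Feb 2016)Q(Jan 2016) = 4.76×33 + 6.08×80 + 11.86×146 = 157.08 + 486.4 + 1731.56 = 2375.04
ΣP(Jan 2016)Q(Jan 2016) = 5.35×33 + 5.28×80 + 12.79×146 = 176.55 + 422.4 + 1867.34 = 2466.29
link = 2375.04/2466.29 = 0.963001
Link Feb 2016→Mar 2016:
ΣP(Mar 2016)Q(Feb 2016) = 4.34×28 + 6.80×86 + 13.50×124 = 121.52 + 584.8 + 1674 = 2380.32
ΣP(Feb 2016)Q(Feb 2016) = 4.76×28 + 6.08×86 + 11.86×124 = 133.28 + 522.88 + 1470.64 = 2126.8
link = 2380.32/2126.8 = 1.119203
Link Mar 2016→Apr 2016:
ΣP(Apr 2016)Q(Mar 2016) = 4.24×27 + 6.11×90 + 11.57×127 = 114.48 + 549.9 + 1469.39 = 2133.77
ΣP(Mar 2016)Q(Mar 2016) = 4.34×27 + 6.80×90 + 13.50×127 = 117.18 + 612 + 1714.5 = 2443.68
link = 2133.77/2443.68 = 0.873179
Chained index = 100 × 0.963001 × 1.119203 × 0.873179 = 94.1106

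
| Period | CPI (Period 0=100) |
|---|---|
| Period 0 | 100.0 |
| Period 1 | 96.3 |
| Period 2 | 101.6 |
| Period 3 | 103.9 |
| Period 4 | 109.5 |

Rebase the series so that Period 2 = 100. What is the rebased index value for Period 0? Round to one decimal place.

98.4

Rebased(Period 0) = 100.0 / 101.6 × 100 = 98.4252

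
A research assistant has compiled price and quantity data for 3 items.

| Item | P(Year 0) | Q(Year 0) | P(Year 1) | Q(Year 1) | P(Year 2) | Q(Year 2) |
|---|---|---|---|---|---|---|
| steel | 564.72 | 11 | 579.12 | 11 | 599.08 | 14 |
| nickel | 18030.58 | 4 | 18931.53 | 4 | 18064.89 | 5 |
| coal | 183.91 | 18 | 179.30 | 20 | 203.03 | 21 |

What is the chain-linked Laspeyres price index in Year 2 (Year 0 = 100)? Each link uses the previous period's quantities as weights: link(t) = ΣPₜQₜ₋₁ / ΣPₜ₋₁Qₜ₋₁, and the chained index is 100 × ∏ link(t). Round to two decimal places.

101.12

Link Year 0→Year 1:
ΣP(Year 1)Q(Year 0) = 579.12×11 + 18931.53×4 + 179.30×18 = 6370.32 + 75726.12 + 3227.4 = 85323.84
ΣP(Year 0)Q(Year 0) = 564.72×11 + 18030.58×4 + 183.91×18 = 6211.92 + 72122.32 + 3310.38 = 81644.62
link = 85323.84/81644.62 = 1.045064
Link Year 1→Year 2:
ΣP(Year 2)Q(Year 1) = 599.08×11 + 18064.89×4 + 203.03×20 = 6589.88 + 72259.56 + 4060.6 = 82910.04
ΣP(Year 1)Q(Year 1) = 579.12×11 + 18931.53×4 + 179.30×20 = 6370.32 + 75726.12 + 3586 = 85682.44
link = 82910.04/85682.44 = 0.967643
Chained index = 100 × 1.045064 × 0.967643 = 101.1249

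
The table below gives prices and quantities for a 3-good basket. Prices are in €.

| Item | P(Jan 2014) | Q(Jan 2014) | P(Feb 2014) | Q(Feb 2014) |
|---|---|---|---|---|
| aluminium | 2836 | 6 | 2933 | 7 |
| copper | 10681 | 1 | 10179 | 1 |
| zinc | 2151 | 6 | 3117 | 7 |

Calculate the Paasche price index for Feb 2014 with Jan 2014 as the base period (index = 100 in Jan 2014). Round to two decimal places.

Paasche price index uses current-period quantities as weights.
ΣP(Feb 2014)·Q(Feb 2014) = 2933×7 + 10179×1 + 3117×7 = 20531 + 10179 + 21819 = 52529
ΣP(Jan 2014)·Q(Feb 2014) = 2836×7 + 10681×1 + 2151×7 = 19852 + 10681 + 15057 = 45590
Index = 52529 / 45590 × 100 = 115.2204

115.22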